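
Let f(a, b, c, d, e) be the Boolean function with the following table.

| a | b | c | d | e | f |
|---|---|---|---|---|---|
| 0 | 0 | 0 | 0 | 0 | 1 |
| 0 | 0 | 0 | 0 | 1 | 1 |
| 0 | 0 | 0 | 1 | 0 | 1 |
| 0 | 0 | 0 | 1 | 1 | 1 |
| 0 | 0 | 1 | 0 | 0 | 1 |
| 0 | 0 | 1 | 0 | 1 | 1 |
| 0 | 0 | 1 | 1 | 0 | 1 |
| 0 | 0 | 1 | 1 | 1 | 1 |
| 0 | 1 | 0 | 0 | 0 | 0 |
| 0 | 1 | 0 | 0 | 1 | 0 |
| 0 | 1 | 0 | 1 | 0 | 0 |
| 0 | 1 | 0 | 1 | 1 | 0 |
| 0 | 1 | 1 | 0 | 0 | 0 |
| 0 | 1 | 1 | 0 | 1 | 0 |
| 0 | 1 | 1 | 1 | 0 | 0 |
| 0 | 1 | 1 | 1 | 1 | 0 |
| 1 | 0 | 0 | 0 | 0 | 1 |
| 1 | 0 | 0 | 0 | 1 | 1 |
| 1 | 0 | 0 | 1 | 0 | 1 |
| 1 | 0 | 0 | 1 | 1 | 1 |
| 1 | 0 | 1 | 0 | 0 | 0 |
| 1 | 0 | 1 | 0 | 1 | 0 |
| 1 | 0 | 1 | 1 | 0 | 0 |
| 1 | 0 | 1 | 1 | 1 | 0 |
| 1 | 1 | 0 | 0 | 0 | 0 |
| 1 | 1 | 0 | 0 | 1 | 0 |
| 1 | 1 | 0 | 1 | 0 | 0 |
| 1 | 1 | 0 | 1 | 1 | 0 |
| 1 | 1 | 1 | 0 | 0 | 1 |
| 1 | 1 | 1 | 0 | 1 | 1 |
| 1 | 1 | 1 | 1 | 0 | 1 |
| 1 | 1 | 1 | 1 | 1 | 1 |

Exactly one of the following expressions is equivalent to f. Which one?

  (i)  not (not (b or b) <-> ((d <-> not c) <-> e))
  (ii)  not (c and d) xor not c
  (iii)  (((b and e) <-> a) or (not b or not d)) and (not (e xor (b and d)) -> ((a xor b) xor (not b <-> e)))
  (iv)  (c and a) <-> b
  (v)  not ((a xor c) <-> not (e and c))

iv

(i): at (0,0,0,0,0) it gives 0, but f = 1 — eliminated.
(ii): at (0,0,0,0,0) it gives 0, but f = 1 — eliminated.
(iii): at (0,0,0,0,0) it gives 0, but f = 1 — eliminated.
(v): at (0,0,1,0,0) it gives 0, but f = 1 — eliminated.
Only (iv) survives; checking it on all 32 rows confirms it matches f.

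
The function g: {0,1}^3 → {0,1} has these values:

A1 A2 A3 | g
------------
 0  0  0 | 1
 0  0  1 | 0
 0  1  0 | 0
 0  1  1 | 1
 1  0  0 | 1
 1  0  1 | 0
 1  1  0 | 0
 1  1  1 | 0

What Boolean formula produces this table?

The 1-rows are (0,0,0), (0,1,1), (1,0,0). Each contributes one minterm — ¬A1·¬A2·¬A3; ¬A1·A2·A3; A1·¬A2·¬A3 — and their disjunction is a sum-of-products form of g.

g(A1, A2, A3) = (((not A1 and not A2) and not A3) or ((not A1 and A2) and A3)) or ((A1 and not A2) and not A3)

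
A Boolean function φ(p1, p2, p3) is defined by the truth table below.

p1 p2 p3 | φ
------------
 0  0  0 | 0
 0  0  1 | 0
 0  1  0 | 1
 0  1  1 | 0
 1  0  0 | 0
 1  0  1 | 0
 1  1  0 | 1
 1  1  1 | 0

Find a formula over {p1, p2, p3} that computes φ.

Collect the rows where φ=1 — (0,1,0), (1,1,0) — and write one minterm per row: ¬p1·p2·¬p3, p1·p2·¬p3. Their union (logical OR) reproduces the table exactly.

φ(p1, p2, p3) = ((not p1 and p2) and not p3) or ((p1 and p2) and not p3)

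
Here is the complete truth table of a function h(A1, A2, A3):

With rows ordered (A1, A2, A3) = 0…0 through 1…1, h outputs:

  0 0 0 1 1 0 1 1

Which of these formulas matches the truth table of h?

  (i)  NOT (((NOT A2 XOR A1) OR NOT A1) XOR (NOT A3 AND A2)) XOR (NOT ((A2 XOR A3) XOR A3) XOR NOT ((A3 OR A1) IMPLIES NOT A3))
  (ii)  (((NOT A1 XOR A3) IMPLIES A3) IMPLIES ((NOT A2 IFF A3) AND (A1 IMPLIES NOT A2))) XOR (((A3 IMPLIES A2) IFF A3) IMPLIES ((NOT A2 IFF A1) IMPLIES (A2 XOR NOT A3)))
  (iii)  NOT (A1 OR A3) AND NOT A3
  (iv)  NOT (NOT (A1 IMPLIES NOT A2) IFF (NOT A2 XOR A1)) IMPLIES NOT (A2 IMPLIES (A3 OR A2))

(i): at (0,0,0) it gives 1, but h = 0 — eliminated.
(iii): at (0,0,0) it gives 1, but h = 0 — eliminated.
(iv): at (0,1,0) it gives 1, but h = 0 — eliminated.
(ii) is the remaining candidate, and it agrees with h on all 8 inputs.

ii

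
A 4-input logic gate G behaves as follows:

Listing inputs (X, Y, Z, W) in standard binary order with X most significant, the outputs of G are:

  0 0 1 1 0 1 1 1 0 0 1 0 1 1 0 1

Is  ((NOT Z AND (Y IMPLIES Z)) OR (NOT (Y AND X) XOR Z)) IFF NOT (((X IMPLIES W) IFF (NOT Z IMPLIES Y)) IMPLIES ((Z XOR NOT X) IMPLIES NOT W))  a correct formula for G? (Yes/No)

Test each input against both G and the formula:
  X=0, Y=0, Z=0, W=0: formula gives 0, G = 0 ✓
  X=0, Y=0, Z=0, W=1: formula gives 0, G = 0 ✓
  X=0, Y=0, Z=1, W=0: formula gives 1, G = 1 ✓
  X=0, Y=0, Z=1, W=1: formula gives 1, G = 1 ✓
  …and likewise for the remaining 12 rows.
Every row agrees, so the formula is equivalent.

Yes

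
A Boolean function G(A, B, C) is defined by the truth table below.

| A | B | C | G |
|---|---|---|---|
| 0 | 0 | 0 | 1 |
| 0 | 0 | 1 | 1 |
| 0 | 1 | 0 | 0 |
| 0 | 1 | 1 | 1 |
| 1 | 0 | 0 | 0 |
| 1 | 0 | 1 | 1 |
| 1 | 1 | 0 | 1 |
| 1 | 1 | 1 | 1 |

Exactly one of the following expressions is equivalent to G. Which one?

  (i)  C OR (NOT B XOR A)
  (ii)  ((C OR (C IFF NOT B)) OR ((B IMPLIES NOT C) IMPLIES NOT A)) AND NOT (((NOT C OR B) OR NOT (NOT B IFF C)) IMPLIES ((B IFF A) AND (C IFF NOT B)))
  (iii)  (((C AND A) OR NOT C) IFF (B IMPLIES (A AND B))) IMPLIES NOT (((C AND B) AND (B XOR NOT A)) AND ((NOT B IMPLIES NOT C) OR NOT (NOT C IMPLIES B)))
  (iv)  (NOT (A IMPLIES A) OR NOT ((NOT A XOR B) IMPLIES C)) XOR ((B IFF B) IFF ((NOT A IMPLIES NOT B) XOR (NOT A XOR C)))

(ii): at (0,0,1) it gives 0, but G = 1 — eliminated.
(iii): at (0,1,0) it gives 1, but G = 0 — eliminated.
(iv): at (0,1,0) it gives 1, but G = 0 — eliminated.
That leaves (i). Evaluating it on every row reproduces the table of G exactly.

i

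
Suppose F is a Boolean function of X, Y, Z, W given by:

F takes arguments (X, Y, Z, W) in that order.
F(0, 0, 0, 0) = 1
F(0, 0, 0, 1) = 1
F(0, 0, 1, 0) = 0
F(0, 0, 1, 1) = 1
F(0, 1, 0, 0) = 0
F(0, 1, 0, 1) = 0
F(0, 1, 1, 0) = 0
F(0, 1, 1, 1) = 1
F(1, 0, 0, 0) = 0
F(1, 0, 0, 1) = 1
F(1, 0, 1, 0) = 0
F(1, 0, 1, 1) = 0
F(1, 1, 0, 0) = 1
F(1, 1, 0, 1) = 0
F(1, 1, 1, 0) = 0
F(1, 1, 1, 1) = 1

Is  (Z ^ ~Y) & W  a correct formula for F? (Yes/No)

Test each input against both F and the formula:
  X=0, Y=0, Z=0, W=0: formula gives 0, but F = 1 ✗
Row (0,0,0,0) is a counterexample, so the formula is not equivalent to F.

No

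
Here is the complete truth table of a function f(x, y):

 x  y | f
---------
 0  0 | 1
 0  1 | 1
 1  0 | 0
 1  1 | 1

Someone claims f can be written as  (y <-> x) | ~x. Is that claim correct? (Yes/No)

Yes

Evaluate (y <-> x) | ~x on each row and compare to f:
  x=0, y=0: formula gives 1, f = 1 ✓
  x=0, y=1: formula gives 1, f = 1 ✓
  x=1, y=0: formula gives 0, f = 0 ✓
  x=1, y=1: formula gives 1, f = 1 ✓
Every row agrees, so the formula is equivalent.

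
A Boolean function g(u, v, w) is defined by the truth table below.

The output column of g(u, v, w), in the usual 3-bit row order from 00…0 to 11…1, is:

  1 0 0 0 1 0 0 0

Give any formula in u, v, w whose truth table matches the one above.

g(u, v, w) = ((¬u ∧ ¬v) ∧ ¬w) ∨ ((u ∧ ¬v) ∧ ¬w)

g=1 on 2 inputs: (0,0,0), (1,0,0). Reading each as a conjunction of literals (¬u·¬v·¬w, u·¬v·¬w) and taking the OR gives the canonical DNF.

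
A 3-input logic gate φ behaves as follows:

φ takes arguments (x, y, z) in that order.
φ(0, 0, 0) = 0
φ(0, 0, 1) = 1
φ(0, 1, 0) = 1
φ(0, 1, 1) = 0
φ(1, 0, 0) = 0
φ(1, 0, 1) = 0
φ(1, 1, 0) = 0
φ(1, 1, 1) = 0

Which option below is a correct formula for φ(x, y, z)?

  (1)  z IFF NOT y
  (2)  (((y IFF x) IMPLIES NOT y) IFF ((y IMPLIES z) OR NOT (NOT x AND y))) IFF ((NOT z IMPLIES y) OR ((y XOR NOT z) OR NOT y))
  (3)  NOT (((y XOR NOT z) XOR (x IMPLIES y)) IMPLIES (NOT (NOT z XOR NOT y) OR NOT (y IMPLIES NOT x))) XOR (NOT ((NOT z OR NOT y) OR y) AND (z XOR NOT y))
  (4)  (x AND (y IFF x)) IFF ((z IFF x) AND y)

(1): at (1,0,1) it gives 1, but φ = 0 — eliminated.
(2): at (0,0,0) it gives 1, but φ = 0 — eliminated.
(4): at (0,0,0) it gives 1, but φ = 0 — eliminated.
(3) is the remaining candidate, and it agrees with φ on all 8 inputs.

3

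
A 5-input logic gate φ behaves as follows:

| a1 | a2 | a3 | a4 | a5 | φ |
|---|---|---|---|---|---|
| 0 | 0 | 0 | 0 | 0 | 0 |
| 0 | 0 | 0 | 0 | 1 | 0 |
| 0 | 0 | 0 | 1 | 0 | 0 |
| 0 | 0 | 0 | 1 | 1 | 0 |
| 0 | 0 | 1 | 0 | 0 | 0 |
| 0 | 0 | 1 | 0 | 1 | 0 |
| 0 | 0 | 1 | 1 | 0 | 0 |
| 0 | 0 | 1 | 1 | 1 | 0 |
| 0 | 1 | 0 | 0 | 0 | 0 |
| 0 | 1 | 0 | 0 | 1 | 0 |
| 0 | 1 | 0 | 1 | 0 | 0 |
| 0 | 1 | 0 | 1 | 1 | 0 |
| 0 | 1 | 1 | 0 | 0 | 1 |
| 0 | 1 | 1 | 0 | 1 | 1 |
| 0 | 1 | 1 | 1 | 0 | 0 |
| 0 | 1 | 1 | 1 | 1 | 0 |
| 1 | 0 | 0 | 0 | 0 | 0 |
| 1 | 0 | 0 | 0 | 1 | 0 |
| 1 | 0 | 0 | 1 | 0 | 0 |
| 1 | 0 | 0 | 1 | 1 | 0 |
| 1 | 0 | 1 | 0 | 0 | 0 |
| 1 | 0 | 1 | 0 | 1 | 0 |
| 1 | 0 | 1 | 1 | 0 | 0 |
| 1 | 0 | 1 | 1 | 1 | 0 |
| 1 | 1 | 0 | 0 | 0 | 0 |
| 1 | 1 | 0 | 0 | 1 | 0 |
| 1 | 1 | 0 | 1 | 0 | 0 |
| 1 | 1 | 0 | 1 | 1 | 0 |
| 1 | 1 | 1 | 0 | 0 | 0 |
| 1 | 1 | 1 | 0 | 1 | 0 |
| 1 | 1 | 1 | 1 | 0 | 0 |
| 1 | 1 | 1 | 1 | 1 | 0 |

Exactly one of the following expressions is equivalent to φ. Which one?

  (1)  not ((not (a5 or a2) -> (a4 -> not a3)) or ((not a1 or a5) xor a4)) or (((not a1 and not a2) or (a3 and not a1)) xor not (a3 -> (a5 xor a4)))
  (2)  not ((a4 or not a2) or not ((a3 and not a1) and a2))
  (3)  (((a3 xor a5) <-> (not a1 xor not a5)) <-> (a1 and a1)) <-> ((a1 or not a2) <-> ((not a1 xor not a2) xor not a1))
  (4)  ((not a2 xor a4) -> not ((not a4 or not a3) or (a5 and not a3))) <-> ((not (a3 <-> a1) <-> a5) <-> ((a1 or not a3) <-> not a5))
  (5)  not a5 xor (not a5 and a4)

(1) fails at (0,0,0,0,0): the formula yields 1, φ is 0.
(3) fails at (0,0,1,0,0): the formula yields 1, φ is 0.
(4) fails at (0,0,0,1,0): the formula yields 1, φ is 0.
(5) fails at (0,0,0,0,0): the formula yields 1, φ is 0.
That leaves (2). Evaluating it on every row reproduces the table of φ exactly.

2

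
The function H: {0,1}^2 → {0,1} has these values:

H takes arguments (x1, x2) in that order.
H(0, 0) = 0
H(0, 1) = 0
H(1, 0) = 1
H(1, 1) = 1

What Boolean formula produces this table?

The output simply equals x1.

H(x1, x2) = x1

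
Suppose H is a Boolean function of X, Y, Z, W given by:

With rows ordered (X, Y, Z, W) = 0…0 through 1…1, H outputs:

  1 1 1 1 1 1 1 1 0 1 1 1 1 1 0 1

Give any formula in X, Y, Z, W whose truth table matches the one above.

H(X, Y, Z, W) = NOT ((((X AND NOT Y) AND NOT Z) AND NOT W) OR (((X AND Y) AND Z) AND NOT W))

There are just 2 zero rows: (1,0,0,0), (1,1,1,0). Their minterms are X·¬Y·¬Z·¬W, X·Y·Z·¬W; the OR of those covers precisely the 0-outputs, and negating it yields H.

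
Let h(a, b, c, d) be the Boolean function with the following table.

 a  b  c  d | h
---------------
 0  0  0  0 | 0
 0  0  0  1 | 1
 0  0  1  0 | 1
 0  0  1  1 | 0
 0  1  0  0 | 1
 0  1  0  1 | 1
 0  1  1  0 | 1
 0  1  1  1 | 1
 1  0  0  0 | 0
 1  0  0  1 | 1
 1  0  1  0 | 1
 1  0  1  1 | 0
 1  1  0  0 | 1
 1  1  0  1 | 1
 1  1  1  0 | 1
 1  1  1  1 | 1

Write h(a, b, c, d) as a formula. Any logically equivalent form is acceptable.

h(a, b, c, d) = ¬((((((¬a ∧ ¬b) ∧ ¬c) ∧ ¬d) ∨ (((¬a ∧ ¬b) ∧ c) ∧ d)) ∨ (((a ∧ ¬b) ∧ ¬c) ∧ ¬d)) ∨ (((a ∧ ¬b) ∧ c) ∧ d))

There are just 4 zero rows: (0,0,0,0), (0,0,1,1), (1,0,0,0), (1,0,1,1). Their minterms are ¬a·¬b·¬c·¬d, ¬a·¬b·c·d, a·¬b·¬c·¬d, a·¬b·c·d; the OR of those covers precisely the 0-outputs, and negating it yields h.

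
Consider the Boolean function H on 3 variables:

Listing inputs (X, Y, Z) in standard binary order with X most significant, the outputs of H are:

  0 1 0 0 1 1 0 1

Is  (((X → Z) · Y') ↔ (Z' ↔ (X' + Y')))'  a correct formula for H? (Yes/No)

Evaluate (((X → Z) · Y') ↔ (Z' ↔ (X' + Y')))' on each row and compare to H:
  X=0, Y=0, Z=0: formula gives 0, H = 0 ✓
  X=0, Y=0, Z=1: formula gives 1, H = 1 ✓
  X=0, Y=1, Z=0: formula gives 1, but H = 0 ✗
A single disagreement suffices: at (0,1,0) they differ, so the formula does not compute H.

No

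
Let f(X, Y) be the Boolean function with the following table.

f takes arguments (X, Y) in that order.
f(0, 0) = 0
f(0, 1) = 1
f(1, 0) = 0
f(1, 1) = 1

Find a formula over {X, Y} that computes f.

The output simply equals Y.

f(X, Y) = Y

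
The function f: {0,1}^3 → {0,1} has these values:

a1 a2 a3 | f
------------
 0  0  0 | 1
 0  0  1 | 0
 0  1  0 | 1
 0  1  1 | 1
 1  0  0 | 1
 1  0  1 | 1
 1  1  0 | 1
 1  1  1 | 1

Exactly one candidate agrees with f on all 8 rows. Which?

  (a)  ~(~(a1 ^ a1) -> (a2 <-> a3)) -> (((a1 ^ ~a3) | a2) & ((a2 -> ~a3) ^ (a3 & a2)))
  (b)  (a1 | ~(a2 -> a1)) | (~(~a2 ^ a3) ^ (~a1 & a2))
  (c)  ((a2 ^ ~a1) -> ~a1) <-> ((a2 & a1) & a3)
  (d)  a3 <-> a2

a

(b): at (0,0,0) it gives 0, but f = 1 — eliminated.
(c): at (0,0,0) it gives 0, but f = 1 — eliminated.
(d): at (0,1,0) it gives 0, but f = 1 — eliminated.
(a) is the remaining candidate, and it agrees with f on all 8 inputs.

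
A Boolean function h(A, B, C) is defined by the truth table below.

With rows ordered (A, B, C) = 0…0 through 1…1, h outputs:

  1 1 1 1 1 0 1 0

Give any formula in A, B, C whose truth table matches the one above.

There are just 2 zero rows: (1,0,1), (1,1,1). Their minterms are A·¬B·C, A·B·C; the OR of those covers precisely the 0-outputs, and negating it yields h.

h(A, B, C) = NOT (((A AND NOT B) AND C) OR ((A AND B) AND C))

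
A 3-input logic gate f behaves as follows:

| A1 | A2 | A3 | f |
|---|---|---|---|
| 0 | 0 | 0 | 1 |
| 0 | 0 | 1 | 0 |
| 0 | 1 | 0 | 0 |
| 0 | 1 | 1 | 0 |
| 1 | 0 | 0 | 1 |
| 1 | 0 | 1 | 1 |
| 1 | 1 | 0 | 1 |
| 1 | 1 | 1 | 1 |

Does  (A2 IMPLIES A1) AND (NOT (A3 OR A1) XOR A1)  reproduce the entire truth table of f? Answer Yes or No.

Check the formula against f row by row:
  A1=0, A2=0, A3=0: formula gives 1, f = 1 ✓
  A1=0, A2=0, A3=1: formula gives 0, f = 0 ✓
  A1=0, A2=1, A3=0: formula gives 0, f = 0 ✓
  A1=0, A2=1, A3=1: formula gives 0, f = 0 ✓
  A1=1, A2=0, A3=0: formula gives 1, f = 1 ✓
  … (the remaining 3 rows also agree.)
All 8 rows match — the expression computes f exactly.

Yes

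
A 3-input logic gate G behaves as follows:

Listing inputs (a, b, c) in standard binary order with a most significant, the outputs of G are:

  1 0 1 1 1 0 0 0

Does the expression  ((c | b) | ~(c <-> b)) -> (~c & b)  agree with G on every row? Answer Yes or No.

Test each input against both G and the formula:
  a=0, b=0, c=0: formula gives 1, G = 1 ✓
  a=0, b=0, c=1: formula gives 0, G = 0 ✓
  a=0, b=1, c=0: formula gives 1, G = 1 ✓
  a=0, b=1, c=1: formula gives 0, but G = 1 ✗
Since they disagree at (0,1,1), the expression is not a correct formula for G.

No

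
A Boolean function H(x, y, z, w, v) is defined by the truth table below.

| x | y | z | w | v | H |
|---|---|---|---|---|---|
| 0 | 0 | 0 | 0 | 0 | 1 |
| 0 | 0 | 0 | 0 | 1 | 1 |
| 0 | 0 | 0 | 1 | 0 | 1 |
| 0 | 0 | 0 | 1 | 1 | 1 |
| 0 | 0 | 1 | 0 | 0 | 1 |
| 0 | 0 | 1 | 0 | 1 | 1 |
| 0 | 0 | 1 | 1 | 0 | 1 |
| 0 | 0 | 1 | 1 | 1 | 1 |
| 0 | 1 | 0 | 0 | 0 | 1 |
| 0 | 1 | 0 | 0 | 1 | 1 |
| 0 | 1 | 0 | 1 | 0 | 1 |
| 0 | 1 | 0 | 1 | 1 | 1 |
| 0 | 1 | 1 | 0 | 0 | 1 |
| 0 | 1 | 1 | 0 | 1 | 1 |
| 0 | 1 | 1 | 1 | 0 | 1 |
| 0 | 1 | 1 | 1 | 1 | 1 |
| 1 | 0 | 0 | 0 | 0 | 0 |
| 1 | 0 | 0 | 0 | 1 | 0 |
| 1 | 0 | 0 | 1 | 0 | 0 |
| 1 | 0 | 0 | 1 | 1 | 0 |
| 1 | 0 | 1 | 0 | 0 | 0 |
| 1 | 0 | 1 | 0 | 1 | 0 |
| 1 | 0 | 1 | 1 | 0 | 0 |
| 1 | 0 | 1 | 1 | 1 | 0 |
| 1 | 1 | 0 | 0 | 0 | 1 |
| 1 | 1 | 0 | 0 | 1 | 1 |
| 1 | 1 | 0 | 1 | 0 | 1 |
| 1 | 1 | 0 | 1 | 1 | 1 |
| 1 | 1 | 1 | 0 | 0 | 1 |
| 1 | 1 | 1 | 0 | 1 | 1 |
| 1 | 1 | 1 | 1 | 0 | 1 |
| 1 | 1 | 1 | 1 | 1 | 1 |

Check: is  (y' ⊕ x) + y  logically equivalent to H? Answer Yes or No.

Evaluate (y' ⊕ x) + y on each row and compare to H:
  x=0, y=0, z=0, w=0, v=0: formula gives 1, H = 1 ✓
  x=0, y=0, z=0, w=0, v=1: formula gives 1, H = 1 ✓
  x=0, y=0, z=0, w=1, v=0: formula gives 1, H = 1 ✓
  x=0, y=0, z=0, w=1, v=1: formula gives 1, H = 1 ✓
  …and likewise for the remaining 28 rows.
No disagreement on any input; they are logically equivalent.

Yes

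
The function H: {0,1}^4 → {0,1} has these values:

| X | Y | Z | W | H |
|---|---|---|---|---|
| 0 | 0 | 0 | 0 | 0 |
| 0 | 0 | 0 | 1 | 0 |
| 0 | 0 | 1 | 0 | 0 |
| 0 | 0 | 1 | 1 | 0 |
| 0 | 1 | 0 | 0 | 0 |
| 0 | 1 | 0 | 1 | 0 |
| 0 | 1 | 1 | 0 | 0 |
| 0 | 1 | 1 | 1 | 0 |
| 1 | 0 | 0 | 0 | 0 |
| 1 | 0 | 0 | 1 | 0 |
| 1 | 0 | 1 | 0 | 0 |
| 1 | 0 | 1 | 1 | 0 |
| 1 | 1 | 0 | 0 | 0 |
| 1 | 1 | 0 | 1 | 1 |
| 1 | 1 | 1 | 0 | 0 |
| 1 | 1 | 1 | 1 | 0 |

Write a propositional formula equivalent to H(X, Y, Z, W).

Only row (1,1,0,1) gives 1. That row's minterm X·Y·¬Z·W is H directly.

H(X, Y, Z, W) = ((X · Y) · Z') · W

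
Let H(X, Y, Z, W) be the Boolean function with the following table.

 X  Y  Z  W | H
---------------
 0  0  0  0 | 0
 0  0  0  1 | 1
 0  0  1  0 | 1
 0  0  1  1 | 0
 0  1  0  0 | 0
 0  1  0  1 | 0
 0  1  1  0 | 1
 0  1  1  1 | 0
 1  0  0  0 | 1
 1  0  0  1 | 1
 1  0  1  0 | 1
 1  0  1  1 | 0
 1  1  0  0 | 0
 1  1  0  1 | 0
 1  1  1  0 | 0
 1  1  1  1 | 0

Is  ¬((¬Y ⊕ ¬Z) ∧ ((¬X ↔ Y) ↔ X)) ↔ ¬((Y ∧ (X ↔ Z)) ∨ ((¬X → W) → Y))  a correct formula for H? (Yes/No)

No

Check the formula against H row by row:
  X=0, Y=0, Z=0, W=0: formula gives 0, H = 0 ✓
  X=0, Y=0, Z=0, W=1: formula gives 1, H = 1 ✓
  X=0, Y=0, Z=1, W=0: formula gives 1, H = 1 ✓
  X=0, Y=0, Z=1, W=1: formula gives 0, H = 0 ✓
  …
  X=0, Y=1, Z=1, W=0: formula gives 0, but H = 1 ✗
A single disagreement suffices: at (0,1,1,0) they differ, so the formula does not compute H.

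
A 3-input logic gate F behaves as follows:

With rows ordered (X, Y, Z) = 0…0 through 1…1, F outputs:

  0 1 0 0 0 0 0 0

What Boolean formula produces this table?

F(X, Y, Z) = (¬X ∧ ¬Y) ∧ Z

F is 1 on exactly one input, (0,0,1), whose minterm is ¬X·¬Y·Z. So F is just that conjunction.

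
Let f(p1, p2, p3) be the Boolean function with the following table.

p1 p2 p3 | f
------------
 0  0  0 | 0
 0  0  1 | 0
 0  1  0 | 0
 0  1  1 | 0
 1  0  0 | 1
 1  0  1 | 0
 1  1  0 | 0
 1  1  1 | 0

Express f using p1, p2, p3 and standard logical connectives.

f(p1, p2, p3) = (p1 · p2') · p3'

Only row (1,0,0) gives 1. That row's minterm p1·¬p2·¬p3 is f directly.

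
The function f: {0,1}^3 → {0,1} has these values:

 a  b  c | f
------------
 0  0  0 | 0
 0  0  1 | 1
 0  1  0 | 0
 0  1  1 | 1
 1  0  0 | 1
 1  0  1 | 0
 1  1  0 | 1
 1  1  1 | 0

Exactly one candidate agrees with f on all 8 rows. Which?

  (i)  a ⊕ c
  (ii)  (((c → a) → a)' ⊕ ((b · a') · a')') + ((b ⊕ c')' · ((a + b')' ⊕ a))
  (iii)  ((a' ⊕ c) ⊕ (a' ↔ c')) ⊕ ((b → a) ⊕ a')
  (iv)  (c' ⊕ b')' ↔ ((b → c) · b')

i

(ii): at (0,1,0) it gives 1, but f = 0 — eliminated.
(iii): at (0,0,1) it gives 0, but f = 1 — eliminated.
(iv): at (0,0,0) it gives 1, but f = 0 — eliminated.
(i) is the remaining candidate, and it agrees with f on all 8 inputs.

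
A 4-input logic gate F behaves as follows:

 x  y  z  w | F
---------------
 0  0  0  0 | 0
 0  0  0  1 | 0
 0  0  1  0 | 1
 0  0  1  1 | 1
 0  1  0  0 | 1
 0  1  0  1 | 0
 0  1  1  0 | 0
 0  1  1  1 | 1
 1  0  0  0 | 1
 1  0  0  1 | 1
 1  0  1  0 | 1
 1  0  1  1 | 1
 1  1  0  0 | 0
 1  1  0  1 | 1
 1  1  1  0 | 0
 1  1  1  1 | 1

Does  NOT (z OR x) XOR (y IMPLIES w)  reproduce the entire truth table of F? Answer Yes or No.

Test each input against both F and the formula:
  x=0, y=0, z=0, w=0: formula gives 0, F = 0 ✓
  x=0, y=0, z=0, w=1: formula gives 0, F = 0 ✓
  x=0, y=0, z=1, w=0: formula gives 1, F = 1 ✓
  x=0, y=0, z=1, w=1: formula gives 1, F = 1 ✓
  … (the remaining 12 rows also agree.)
All 16 rows match — the expression computes F exactly.

Yes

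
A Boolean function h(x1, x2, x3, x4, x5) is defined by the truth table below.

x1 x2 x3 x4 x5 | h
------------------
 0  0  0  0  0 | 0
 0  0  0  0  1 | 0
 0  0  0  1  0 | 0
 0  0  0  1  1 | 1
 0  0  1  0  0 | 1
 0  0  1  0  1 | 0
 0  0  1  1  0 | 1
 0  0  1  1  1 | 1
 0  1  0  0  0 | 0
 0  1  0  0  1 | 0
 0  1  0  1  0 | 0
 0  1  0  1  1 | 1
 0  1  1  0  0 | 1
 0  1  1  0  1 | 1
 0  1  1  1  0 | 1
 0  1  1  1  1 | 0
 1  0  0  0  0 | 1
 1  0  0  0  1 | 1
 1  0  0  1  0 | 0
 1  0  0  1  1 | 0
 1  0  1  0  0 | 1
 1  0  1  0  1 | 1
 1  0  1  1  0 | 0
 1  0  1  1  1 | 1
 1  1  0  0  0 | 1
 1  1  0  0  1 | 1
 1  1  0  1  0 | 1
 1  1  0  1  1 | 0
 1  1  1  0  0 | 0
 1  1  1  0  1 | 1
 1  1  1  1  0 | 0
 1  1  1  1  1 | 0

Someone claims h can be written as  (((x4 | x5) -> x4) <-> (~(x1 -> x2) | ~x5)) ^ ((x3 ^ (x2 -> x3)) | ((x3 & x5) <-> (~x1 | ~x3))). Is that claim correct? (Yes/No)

No

Check the formula against h row by row:
  x1=0, x2=0, x3=0, x4=0, x5=0: formula gives 0, h = 0 ✓
  x1=0, x2=0, x3=0, x4=0, x5=1: formula gives 0, h = 0 ✓
  x1=0, x2=0, x3=0, x4=1, x5=0: formula gives 0, h = 0 ✓
  x1=0, x2=0, x3=0, x4=1, x5=1: formula gives 1, h = 1 ✓
  …
  x1=0, x2=1, x3=0, x4=0, x5=0: formula gives 1, but h = 0 ✗
Row (0,1,0,0,0) is a counterexample, so the formula is not equivalent to h.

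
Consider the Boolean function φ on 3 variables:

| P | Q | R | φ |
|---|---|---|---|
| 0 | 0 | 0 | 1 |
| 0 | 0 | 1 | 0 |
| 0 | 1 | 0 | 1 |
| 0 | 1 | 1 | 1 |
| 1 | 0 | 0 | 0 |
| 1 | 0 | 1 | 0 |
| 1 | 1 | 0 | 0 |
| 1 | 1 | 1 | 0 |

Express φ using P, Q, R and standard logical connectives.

The 1-rows are (0,0,0), (0,1,0), (0,1,1). Each contributes one minterm — ¬P·¬Q·¬R; ¬P·Q·¬R; ¬P·Q·R — and their disjunction is a sum-of-products form of φ.

φ(P, Q, R) = (((~P & ~Q) & ~R) | ((~P & Q) & ~R)) | ((~P & Q) & R)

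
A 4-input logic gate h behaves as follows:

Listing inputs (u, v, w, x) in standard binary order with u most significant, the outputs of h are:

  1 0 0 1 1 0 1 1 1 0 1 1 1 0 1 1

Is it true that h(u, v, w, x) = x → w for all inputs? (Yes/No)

No

Test each input against both h and the formula:
  u=0, v=0, w=0, x=0: formula gives 1, h = 1 ✓
  u=0, v=0, w=0, x=1: formula gives 0, h = 0 ✓
  u=0, v=0, w=1, x=0: formula gives 1, but h = 0 ✗
Row (0,0,1,0) is a counterexample, so the formula is not equivalent to h.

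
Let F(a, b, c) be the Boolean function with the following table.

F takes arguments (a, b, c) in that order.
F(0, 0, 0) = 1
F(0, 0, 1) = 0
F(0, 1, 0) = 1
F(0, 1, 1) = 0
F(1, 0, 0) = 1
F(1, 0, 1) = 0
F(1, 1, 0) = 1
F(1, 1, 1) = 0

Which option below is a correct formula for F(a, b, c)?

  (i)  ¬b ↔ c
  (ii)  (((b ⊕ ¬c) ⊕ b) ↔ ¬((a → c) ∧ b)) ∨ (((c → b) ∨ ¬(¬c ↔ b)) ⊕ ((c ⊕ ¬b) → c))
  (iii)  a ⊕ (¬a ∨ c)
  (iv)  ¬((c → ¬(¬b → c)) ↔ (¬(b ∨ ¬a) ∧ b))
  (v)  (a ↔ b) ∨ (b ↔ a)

iv

(i) disagrees with F on (0,0,0) (formula → 0, table → 1); rule it out.
(ii) disagrees with F on (0,0,1) (formula → 1, table → 0); rule it out.
(iii) disagrees with F on (0,0,1) (formula → 1, table → 0); rule it out.
(v) disagrees with F on (0,0,1) (formula → 1, table → 0); rule it out.
That leaves (iv). Evaluating it on every row reproduces the table of F exactly.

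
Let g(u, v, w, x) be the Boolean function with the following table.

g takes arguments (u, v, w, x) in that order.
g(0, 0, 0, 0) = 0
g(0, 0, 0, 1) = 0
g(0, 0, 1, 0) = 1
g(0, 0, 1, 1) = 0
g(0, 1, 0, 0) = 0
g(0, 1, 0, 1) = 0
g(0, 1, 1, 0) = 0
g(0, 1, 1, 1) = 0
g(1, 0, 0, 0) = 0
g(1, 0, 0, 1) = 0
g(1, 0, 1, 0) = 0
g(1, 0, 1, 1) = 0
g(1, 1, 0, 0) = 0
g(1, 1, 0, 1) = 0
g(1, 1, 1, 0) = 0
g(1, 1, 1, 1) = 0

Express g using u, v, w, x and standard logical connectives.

g is 1 on exactly one input, (0,0,1,0), whose minterm is ¬u·¬v·w·¬x. So g is just that conjunction.

g(u, v, w, x) = ((~u & ~v) & w) & ~x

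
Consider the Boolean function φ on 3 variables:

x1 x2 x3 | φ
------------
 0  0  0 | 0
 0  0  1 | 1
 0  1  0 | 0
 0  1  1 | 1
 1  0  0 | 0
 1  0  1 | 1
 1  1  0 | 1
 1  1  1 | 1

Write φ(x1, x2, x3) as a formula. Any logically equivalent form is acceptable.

The 0-rows are (0,0,0), (0,1,0), (1,0,0). Take each as a conjunction (¬x1·¬x2·¬x3, ¬x1·x2·¬x3, x1·¬x2·¬x3), form their disjunction, and complement — that gives a formula that is 1 everywhere φ is.

φ(x1, x2, x3) = not ((((not x1 and not x2) and not x3) or ((not x1 and x2) and not x3)) or ((x1 and not x2) and not x3))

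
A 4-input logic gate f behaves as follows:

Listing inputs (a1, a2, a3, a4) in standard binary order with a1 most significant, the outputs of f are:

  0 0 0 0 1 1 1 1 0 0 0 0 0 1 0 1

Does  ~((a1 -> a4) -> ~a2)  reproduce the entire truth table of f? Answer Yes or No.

Evaluate ~((a1 -> a4) -> ~a2) on each row and compare to f:
  a1=0, a2=0, a3=0, a4=0: formula gives 0, f = 0 ✓
  a1=0, a2=0, a3=0, a4=1: formula gives 0, f = 0 ✓
  a1=0, a2=0, a3=1, a4=0: formula gives 0, f = 0 ✓
  a1=0, a2=0, a3=1, a4=1: formula gives 0, f = 0 ✓
  …and likewise for the remaining 12 rows.
No disagreement on any input; they are logically equivalent.

Yes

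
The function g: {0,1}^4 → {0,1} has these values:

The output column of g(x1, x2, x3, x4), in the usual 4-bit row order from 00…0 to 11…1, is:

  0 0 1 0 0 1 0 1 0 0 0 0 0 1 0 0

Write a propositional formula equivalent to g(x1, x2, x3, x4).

The 1-rows are (0,0,1,0), (0,1,0,1), (0,1,1,1), (1,1,0,1). Each contributes one minterm — ¬x1·¬x2·x3·¬x4; ¬x1·x2·¬x3·x4; ¬x1·x2·x3·x4; x1·x2·¬x3·x4 — and their disjunction is a sum-of-products form of g.

g(x1, x2, x3, x4) = (((((not x1 and not x2) and x3) and not x4) or (((not x1 and x2) and not x3) and x4)) or (((not x1 and x2) and x3) and x4)) or (((x1 and x2) and not x3) and x4)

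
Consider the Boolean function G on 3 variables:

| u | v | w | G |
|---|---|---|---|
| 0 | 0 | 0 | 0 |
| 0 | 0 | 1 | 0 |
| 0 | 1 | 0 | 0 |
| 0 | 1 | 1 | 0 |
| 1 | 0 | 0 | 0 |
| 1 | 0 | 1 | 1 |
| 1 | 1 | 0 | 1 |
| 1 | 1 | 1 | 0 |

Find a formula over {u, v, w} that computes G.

The 1-rows are (1,0,1), (1,1,0). Each contributes one minterm — u·¬v·w; u·v·¬w — and their disjunction is a sum-of-products form of G.

G(u, v, w) = ((u ∧ ¬v) ∧ w) ∨ ((u ∧ v) ∧ ¬w)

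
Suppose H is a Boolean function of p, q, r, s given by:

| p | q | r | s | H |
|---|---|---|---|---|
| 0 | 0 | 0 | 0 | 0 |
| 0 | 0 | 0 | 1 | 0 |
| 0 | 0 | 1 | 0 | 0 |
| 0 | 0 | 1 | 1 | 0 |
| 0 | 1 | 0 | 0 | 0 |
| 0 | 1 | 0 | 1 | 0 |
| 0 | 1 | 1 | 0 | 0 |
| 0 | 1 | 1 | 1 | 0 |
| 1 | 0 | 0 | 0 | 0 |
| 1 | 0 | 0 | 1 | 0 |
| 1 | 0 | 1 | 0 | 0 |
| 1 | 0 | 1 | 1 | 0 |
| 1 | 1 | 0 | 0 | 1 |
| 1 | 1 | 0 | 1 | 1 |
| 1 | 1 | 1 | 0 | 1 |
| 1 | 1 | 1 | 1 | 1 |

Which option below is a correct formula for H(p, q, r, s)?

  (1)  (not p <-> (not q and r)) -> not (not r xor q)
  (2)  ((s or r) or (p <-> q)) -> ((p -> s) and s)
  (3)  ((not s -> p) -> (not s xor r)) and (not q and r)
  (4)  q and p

(1): at (0,0,0,0) it gives 1, but H = 0 — eliminated.
(2): at (0,0,0,1) it gives 1, but H = 0 — eliminated.
(3): at (0,0,1,0) it gives 1, but H = 0 — eliminated.
(4) is the remaining candidate, and it agrees with H on all 16 inputs.

4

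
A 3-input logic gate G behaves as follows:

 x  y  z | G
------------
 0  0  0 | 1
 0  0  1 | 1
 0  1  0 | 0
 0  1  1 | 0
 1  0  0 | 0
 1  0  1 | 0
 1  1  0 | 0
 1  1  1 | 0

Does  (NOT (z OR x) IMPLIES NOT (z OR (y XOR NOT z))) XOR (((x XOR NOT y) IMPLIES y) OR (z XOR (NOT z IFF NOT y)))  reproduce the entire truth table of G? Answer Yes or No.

No

Evaluate (NOT (z OR x) IMPLIES NOT (z OR (y XOR NOT z))) XOR (((x XOR NOT y) IMPLIES y) OR (z XOR (NOT z IFF NOT y))) on each row and compare to G:
  x=0, y=0, z=0: formula gives 1, G = 1 ✓
  x=0, y=0, z=1: formula gives 0, but G = 1 ✗
Row (0,0,1) is a counterexample, so the formula is not equivalent to G.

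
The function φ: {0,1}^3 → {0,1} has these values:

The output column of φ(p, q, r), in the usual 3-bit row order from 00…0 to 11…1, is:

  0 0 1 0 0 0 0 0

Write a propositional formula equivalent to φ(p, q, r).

φ is 1 on exactly one input, (0,1,0), whose minterm is ¬p·q·¬r. So φ is just that conjunction.

φ(p, q, r) = (not p and q) and not r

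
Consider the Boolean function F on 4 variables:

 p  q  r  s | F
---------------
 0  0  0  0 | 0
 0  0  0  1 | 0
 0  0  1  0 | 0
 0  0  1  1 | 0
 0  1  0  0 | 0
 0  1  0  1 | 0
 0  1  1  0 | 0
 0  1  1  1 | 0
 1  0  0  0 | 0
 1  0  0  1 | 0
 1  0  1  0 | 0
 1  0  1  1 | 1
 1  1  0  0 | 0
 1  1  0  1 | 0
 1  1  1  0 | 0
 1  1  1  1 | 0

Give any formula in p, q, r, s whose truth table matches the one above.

F(p, q, r, s) = ((p AND NOT q) AND r) AND s

Only row (1,0,1,1) gives 1. That row's minterm p·¬q·r·s is F directly.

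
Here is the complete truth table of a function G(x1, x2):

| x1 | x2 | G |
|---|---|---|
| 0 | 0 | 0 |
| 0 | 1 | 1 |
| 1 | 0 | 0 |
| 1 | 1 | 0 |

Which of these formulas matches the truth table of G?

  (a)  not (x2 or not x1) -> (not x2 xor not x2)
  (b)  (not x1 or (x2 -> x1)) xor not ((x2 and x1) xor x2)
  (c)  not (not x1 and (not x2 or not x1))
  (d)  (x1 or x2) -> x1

(a) disagrees with G on (0,0) (formula → 1, table → 0); rule it out.
(c) disagrees with G on (0,1) (formula → 0, table → 1); rule it out.
(d) disagrees with G on (0,0) (formula → 1, table → 0); rule it out.
That leaves (b). Evaluating it on every row reproduces the table of G exactly.

b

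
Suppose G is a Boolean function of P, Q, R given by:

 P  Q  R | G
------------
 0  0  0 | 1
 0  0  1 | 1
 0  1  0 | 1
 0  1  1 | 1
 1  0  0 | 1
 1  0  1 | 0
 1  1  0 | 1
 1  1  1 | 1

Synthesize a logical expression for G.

G(P, Q, R) = ¬((P ∧ ¬Q) ∧ R)

G is 0 on exactly one input, (1,0,1), whose minterm is P·¬Q·R. So G is the negation of that single conjunction.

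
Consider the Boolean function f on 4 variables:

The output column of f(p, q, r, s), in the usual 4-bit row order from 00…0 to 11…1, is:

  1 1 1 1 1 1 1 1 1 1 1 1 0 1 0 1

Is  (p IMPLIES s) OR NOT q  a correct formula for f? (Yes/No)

Check the formula against f row by row:
  p=0, q=0, r=0, s=0: formula gives 1, f = 1 ✓
  p=0, q=0, r=0, s=1: formula gives 1, f = 1 ✓
  p=0, q=0, r=1, s=0: formula gives 1, f = 1 ✓
  p=0, q=0, r=1, s=1: formula gives 1, f = 1 ✓
  …and likewise for the remaining 12 rows.
Every row agrees, so the formula is equivalent.

Yes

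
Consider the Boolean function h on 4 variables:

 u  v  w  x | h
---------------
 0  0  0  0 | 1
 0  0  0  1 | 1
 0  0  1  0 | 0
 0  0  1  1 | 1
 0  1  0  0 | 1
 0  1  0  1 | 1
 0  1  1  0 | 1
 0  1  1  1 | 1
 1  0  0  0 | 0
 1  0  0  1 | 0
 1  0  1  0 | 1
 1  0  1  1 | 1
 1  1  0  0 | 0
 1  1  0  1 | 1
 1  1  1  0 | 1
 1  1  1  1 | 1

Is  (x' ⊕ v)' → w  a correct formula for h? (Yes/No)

No

Test each input against both h and the formula:
  u=0, v=0, w=0, x=0: formula gives 1, h = 1 ✓
  u=0, v=0, w=0, x=1: formula gives 0, but h = 1 ✗
A single disagreement suffices: at (0,0,0,1) they differ, so the formula does not compute h.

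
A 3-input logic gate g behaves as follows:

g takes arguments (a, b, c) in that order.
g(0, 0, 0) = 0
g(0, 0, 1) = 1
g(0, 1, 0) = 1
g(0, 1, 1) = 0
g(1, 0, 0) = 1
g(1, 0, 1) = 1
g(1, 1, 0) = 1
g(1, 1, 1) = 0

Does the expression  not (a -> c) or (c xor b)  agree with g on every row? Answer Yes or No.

Yes

Test each input against both g and the formula:
  a=0, b=0, c=0: formula gives 0, g = 0 ✓
  a=0, b=0, c=1: formula gives 1, g = 1 ✓
  a=0, b=1, c=0: formula gives 1, g = 1 ✓
  a=0, b=1, c=1: formula gives 0, g = 0 ✓
  a=1, b=0, c=0: formula gives 1, g = 1 ✓
  …and likewise for the remaining 3 rows.
All 8 rows match — the expression computes g exactly.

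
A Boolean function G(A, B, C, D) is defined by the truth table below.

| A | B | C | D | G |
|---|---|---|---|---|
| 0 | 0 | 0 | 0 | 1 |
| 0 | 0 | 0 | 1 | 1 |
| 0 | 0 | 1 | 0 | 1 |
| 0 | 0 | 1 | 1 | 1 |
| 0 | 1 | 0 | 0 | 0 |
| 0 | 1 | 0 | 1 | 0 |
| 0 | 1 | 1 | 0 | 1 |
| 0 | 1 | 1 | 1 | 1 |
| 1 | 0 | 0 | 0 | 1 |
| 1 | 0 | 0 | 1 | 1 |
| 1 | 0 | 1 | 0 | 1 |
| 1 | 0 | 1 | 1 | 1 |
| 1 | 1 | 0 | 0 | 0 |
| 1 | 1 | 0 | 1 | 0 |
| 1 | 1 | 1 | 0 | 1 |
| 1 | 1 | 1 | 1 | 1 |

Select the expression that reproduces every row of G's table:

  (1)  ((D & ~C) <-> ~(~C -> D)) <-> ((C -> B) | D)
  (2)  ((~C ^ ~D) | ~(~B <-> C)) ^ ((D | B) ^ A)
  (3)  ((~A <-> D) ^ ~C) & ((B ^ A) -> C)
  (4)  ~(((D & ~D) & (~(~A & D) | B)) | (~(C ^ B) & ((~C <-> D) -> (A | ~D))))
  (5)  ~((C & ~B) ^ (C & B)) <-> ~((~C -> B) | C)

5

(1): at (0,0,0,0) it gives 0, but G = 1 — eliminated.
(2): at (0,0,0,1) it gives 0, but G = 1 — eliminated.
(3): at (0,0,0,1) it gives 0, but G = 1 — eliminated.
(4): at (0,0,0,0) it gives 0, but G = 1 — eliminated.
(5) is the remaining candidate, and it agrees with G on all 16 inputs.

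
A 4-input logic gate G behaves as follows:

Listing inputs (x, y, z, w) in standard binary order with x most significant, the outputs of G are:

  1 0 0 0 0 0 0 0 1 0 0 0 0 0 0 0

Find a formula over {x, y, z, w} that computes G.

G(x, y, z, w) = (((~x & ~y) & ~z) & ~w) | (((x & ~y) & ~z) & ~w)

Collect the rows where G=1 — (0,0,0,0), (1,0,0,0) — and write one minterm per row: ¬x·¬y·¬z·¬w, x·¬y·¬z·¬w. Their union (logical OR) reproduces the table exactly.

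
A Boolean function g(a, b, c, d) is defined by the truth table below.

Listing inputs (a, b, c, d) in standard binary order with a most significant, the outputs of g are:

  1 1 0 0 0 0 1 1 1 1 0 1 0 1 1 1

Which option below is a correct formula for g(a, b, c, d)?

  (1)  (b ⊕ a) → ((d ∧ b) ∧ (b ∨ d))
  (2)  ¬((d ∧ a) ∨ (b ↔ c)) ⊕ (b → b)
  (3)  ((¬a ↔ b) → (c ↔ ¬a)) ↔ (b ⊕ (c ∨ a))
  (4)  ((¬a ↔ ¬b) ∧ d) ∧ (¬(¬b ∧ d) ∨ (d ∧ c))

2

(1): at (0,0,1,0) it gives 1, but g = 0 — eliminated.
(3): at (0,0,0,0) it gives 0, but g = 1 — eliminated.
(4): at (0,0,0,0) it gives 0, but g = 1 — eliminated.
That leaves (2). Evaluating it on every row reproduces the table of g exactly.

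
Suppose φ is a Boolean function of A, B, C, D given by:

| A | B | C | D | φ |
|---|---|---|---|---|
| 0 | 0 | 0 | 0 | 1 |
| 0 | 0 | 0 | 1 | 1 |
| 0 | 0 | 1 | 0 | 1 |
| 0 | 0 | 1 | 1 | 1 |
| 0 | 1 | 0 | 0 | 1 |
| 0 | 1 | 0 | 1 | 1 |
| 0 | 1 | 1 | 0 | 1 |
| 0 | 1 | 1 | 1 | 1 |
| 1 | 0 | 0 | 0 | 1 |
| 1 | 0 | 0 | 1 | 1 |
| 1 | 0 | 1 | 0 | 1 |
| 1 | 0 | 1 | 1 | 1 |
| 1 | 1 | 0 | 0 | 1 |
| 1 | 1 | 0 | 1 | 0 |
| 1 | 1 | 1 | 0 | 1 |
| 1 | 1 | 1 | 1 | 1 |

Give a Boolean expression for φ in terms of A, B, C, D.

Only row (1,1,0,1) gives 0. So φ is 1 everywhere except there — the complement of the minterm A·B·¬C·D.

φ(A, B, C, D) = ~(((A & B) & ~C) & D)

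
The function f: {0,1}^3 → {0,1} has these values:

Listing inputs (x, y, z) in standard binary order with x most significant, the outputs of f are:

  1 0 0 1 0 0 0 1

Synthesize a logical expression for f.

f(x, y, z) = (((not x and not y) and not z) or ((not x and y) and z)) or ((x and y) and z)

f=1 on 3 inputs: (0,0,0), (0,1,1), (1,1,1). Reading each as a conjunction of literals (¬x·¬y·¬z, ¬x·y·z, x·y·z) and taking the OR gives the canonical DNF.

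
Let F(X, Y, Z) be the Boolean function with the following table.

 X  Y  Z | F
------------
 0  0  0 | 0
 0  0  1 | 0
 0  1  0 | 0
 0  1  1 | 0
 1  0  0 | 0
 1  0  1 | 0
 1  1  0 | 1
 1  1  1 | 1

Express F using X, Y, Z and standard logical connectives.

F=1 on 2 inputs: (1,1,0), (1,1,1). Reading each as a conjunction of literals (X·Y·¬Z, X·Y·Z) and taking the OR gives the canonical DNF.

F(X, Y, Z) = ((X & Y) & ~Z) | ((X & Y) & Z)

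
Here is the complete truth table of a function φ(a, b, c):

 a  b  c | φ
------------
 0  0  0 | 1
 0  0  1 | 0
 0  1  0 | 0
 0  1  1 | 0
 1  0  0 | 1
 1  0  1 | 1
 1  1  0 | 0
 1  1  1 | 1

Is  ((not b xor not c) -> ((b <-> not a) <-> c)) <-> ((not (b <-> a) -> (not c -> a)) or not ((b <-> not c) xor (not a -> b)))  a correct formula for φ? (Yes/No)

Check the formula against φ row by row:
  a=0, b=0, c=0: formula gives 1, φ = 1 ✓
  a=0, b=0, c=1: formula gives 0, φ = 0 ✓
  a=0, b=1, c=0: formula gives 0, φ = 0 ✓
  a=0, b=1, c=1: formula gives 1, but φ = 0 ✗
A single disagreement suffices: at (0,1,1) they differ, so the formula does not compute φ.

No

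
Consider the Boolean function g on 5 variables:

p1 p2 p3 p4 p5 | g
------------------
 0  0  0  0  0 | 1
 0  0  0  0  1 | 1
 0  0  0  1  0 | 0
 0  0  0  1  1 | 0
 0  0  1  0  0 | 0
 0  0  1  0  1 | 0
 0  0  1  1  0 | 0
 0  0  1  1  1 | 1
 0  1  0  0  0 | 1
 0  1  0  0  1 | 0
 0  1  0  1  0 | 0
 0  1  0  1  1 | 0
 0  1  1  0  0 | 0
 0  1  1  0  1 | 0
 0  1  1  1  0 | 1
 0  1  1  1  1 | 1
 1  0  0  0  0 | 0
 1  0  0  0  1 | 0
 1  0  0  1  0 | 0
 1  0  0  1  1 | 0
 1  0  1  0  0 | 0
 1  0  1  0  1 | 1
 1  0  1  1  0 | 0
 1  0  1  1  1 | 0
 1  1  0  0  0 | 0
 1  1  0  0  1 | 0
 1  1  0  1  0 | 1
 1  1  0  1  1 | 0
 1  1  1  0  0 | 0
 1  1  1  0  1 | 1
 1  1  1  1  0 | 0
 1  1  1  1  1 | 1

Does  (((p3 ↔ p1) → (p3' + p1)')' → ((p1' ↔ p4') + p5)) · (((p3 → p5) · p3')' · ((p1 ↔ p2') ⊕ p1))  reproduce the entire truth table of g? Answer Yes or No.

Test each input against both g and the formula:
  p1=0, p2=0, p3=0, p4=0, p5=0: formula gives 0, but g = 1 ✗
Since they disagree at (0,0,0,0,0), the expression is not a correct formula for g.

No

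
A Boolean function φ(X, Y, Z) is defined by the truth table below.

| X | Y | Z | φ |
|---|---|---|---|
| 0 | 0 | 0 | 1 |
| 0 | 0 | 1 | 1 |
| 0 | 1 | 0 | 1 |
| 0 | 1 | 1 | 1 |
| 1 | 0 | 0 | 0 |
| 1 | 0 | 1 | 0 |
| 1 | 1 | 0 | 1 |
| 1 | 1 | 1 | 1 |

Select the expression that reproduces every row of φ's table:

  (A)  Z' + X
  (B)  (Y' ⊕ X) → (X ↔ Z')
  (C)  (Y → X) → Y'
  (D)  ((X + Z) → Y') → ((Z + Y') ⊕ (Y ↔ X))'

(A) disagrees with φ on (0,0,1) (formula → 0, table → 1); rule it out.
(B) disagrees with φ on (0,0,0) (formula → 0, table → 1); rule it out.
(C) disagrees with φ on (1,0,0) (formula → 1, table → 0); rule it out.
(D) is the remaining candidate, and it agrees with φ on all 8 inputs.

D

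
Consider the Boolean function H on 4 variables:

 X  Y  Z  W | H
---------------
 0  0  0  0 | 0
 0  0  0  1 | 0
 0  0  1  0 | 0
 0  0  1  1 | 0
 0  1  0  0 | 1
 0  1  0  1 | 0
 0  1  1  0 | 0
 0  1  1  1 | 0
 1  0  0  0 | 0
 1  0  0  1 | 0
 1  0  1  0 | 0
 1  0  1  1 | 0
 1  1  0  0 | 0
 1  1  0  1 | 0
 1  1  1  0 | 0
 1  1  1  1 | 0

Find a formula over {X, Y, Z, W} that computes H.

H(X, Y, Z, W) = ((NOT X AND Y) AND NOT Z) AND NOT W

Only row (0,1,0,0) gives 1. That row's minterm ¬X·Y·¬Z·¬W is H directly.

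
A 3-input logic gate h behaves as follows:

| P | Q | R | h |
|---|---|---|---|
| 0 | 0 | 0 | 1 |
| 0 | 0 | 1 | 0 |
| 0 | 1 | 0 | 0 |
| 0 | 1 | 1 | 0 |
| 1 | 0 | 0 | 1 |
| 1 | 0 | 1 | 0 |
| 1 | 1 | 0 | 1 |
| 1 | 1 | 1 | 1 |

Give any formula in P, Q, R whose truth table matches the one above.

Collect the rows where h=1 — (0,0,0), (1,0,0), (1,1,0), (1,1,1) — and write one minterm per row: ¬P·¬Q·¬R, P·¬Q·¬R, P·Q·¬R, P·Q·R. Their union (logical OR) reproduces the table exactly.

h(P, Q, R) = ((((not P and not Q) and not R) or ((P and not Q) and not R)) or ((P and Q) and not R)) or ((P and Q) and R)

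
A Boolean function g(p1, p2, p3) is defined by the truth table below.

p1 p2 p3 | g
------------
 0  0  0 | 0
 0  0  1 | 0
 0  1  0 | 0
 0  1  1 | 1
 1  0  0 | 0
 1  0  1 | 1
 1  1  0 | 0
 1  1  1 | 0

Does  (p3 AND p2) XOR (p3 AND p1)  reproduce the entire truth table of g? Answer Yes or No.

Evaluate (p3 AND p2) XOR (p3 AND p1) on each row and compare to g:
  p1=0, p2=0, p3=0: formula gives 0, g = 0 ✓
  p1=0, p2=0, p3=1: formula gives 0, g = 0 ✓
  p1=0, p2=1, p3=0: formula gives 0, g = 0 ✓
  p1=0, p2=1, p3=1: formula gives 1, g = 1 ✓
  p1=1, p2=0, p3=0: formula gives 0, g = 0 ✓
  …and likewise for the remaining 3 rows.
Every row agrees, so the formula is equivalent.

Yes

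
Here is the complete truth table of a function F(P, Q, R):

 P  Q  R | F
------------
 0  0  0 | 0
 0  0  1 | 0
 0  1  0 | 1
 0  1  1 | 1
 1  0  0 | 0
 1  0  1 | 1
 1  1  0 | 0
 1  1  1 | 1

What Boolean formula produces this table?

F(P, Q, R) = ((((P' · Q) · R') + ((P' · Q) · R)) + ((P · Q') · R)) + ((P · Q) · R)

Collect the rows where F=1 — (0,1,0), (0,1,1), (1,0,1), (1,1,1) — and write one minterm per row: ¬P·Q·¬R, ¬P·Q·R, P·¬Q·R, P·Q·R. Their union (logical OR) reproduces the table exactly.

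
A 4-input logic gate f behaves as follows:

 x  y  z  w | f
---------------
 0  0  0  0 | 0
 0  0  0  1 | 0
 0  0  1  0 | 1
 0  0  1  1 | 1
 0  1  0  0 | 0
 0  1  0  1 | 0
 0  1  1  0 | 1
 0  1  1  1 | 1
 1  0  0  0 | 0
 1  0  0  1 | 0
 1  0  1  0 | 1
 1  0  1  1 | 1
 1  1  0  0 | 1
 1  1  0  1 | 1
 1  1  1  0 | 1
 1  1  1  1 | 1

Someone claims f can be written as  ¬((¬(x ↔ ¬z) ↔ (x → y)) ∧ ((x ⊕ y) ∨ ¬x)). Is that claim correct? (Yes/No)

Yes

Check the formula against f row by row:
  x=0, y=0, z=0, w=0: formula gives 0, f = 0 ✓
  x=0, y=0, z=0, w=1: formula gives 0, f = 0 ✓
  x=0, y=0, z=1, w=0: formula gives 1, f = 1 ✓
  x=0, y=0, z=1, w=1: formula gives 1, f = 1 ✓
  … (the remaining 12 rows also agree.)
All 16 rows match — the expression computes f exactly.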